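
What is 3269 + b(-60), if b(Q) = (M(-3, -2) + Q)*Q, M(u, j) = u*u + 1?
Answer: 6269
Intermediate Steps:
M(u, j) = 1 + u² (M(u, j) = u² + 1 = 1 + u²)
b(Q) = Q*(10 + Q) (b(Q) = ((1 + (-3)²) + Q)*Q = ((1 + 9) + Q)*Q = (10 + Q)*Q = Q*(10 + Q))
3269 + b(-60) = 3269 - 60*(10 - 60) = 3269 - 60*(-50) = 3269 + 3000 = 6269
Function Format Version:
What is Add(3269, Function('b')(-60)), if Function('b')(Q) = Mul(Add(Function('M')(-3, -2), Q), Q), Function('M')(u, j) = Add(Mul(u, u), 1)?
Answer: 6269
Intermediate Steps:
Function('M')(u, j) = Add(1, Pow(u, 2)) (Function('M')(u, j) = Add(Pow(u, 2), 1) = Add(1, Pow(u, 2)))
Function('b')(Q) = Mul(Q, Add(10, Q)) (Function('b')(Q) = Mul(Add(Add(1, Pow(-3, 2)), Q), Q) = Mul(Add(Add(1, 9), Q), Q) = Mul(Add(10, Q), Q) = Mul(Q, Add(10, Q)))
Add(3269, Function('b')(-60)) = Add(3269, Mul(-60, Add(10, -60))) = Add(3269, Mul(-60, -50)) = Add(3269, 3000) = 6269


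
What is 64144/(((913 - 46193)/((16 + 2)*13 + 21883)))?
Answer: -88667053/2830 ≈ -31331.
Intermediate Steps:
64144/(((913 - 46193)/((16 + 2)*13 + 21883))) = 64144/((-45280/(18*13 + 21883))) = 64144/((-45280/(234 + 21883))) = 64144/((-45280/22117)) = 64144/((-45280*1/22117)) = 64144/(-45280/22117) = 64144*(-22117/45280) = -88667053/2830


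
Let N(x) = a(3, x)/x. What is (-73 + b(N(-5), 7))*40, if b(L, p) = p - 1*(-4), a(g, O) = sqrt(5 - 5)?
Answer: -2480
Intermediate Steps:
a(g, O) = 0 (a(g, O) = sqrt(0) = 0)
N(x) = 0 (N(x) = 0/x = 0)
b(L, p) = 4 + p (b(L, p) = p + 4 = 4 + p)
(-73 + b(N(-5), 7))*40 = (-73 + (4 + 7))*40 = (-73 + 11)*40 = -62*40 = -2480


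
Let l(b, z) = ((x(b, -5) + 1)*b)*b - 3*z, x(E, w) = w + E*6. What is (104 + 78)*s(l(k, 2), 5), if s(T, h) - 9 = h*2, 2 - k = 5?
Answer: 3458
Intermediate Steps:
k = -3 (k = 2 - 1*5 = 2 - 5 = -3)
x(E, w) = w + 6*E
l(b, z) = -3*z + b²*(-4 + 6*b) (l(b, z) = (((-5 + 6*b) + 1)*b)*b - 3*z = ((-4 + 6*b)*b)*b - 3*z = (b*(-4 + 6*b))*b - 3*z = b²*(-4 + 6*b) - 3*z = -3*z + b²*(-4 + 6*b))
s(T, h) = 9 + 2*h (s(T, h) = 9 + h*2 = 9 + 2*h)
(104 + 78)*s(l(k, 2), 5) = (104 + 78)*(9 + 2*5) = 182*(9 + 10) = 182*19 = 3458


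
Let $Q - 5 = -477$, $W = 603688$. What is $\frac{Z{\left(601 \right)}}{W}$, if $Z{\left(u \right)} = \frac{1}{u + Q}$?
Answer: $\frac{1}{77875752} \approx 1.2841 \cdot 10^{-8}$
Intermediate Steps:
$Q = -472$ ($Q = 5 - 477 = -472$)
$Z{\left(u \right)} = \frac{1}{-472 + u}$ ($Z{\left(u \right)} = \frac{1}{u - 472} = \frac{1}{-472 + u}$)
$\frac{Z{\left(601 \right)}}{W} = \frac{1}{\left(-472 + 601\right) 603688} = \frac{1}{129} \cdot \frac{1}{603688} = \frac{1}{77875752}$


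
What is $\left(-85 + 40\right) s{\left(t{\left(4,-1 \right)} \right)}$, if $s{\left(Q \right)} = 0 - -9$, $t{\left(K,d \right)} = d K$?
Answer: $-405$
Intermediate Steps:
$t{\left(K,d \right)} = K d$
$s{\left(Q \right)} = 9$ ($s{\left(Q \right)} = 0 + 9 = 9$)
$\left(-85 + 40\right) s{\left(t{\left(4,-1 \right)} \right)} = \left(-85 + 40\right) 9 = \left(-45\right) 9 = -405$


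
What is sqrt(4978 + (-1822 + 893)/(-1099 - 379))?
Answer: sqrt(10875734414)/1478 ≈ 70.559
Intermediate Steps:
sqrt(4978 + (-1822 + 893)/(-1099 - 379)) = sqrt(4978 - 929/(-1478)) = sqrt(4978 - 929*(-1/1478)) = sqrt(4978 + 929/1478) = sqrt(7358413/1478) = sqrt(10875734414)/1478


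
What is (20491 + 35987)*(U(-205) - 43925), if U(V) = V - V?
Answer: -2480796150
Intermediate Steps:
U(V) = 0
(20491 + 35987)*(U(-205) - 43925) = (20491 + 35987)*(0 - 43925) = 56478*(-43925) = -2480796150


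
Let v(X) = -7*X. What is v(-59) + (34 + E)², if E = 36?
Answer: 5313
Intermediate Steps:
v(-59) + (34 + E)² = -7*(-59) + (34 + 36)² = 413 + 70² = 413 + 4900 = 5313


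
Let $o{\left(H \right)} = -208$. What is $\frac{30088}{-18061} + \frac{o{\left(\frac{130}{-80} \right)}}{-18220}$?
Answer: $- \frac{136111668}{82267855} \approx -1.6545$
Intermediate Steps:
$\frac{30088}{-18061} + \frac{o{\left(\frac{130}{-80} \right)}}{-18220} = \frac{30088}{-18061} - \frac{208}{-18220} = 30088 \left(- \frac{1}{18061}\right) - - \frac{52}{4555} = - \frac{30088}{18061} + \frac{52}{4555} = - \frac{136111668}{82267855}$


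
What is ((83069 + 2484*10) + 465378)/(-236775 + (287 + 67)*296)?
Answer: -573287/131991 ≈ -4.3434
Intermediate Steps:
((83069 + 2484*10) + 465378)/(-236775 + (287 + 67)*296) = ((83069 + 24840) + 465378)/(-236775 + 354*296) = (107909 + 465378)/(-236775 + 104784) = 573287/(-131991) = 573287*(-1/131991) = -573287/131991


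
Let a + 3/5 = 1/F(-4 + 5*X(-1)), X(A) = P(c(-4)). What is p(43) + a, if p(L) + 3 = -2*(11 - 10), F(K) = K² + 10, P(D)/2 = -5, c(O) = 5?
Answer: -81923/14630 ≈ -5.5997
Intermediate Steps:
P(D) = -10 (P(D) = 2*(-5) = -10)
X(A) = -10
F(K) = 10 + K²
a = -8773/14630 (a = -⅗ + 1/(10 + (-4 + 5*(-10))²) = -⅗ + 1/(10 + (-4 - 50)²) = -⅗ + 1/(10 + (-54)²) = -⅗ + 1/(10 + 2916) = -⅗ + 1/2926 = -8773/14630 ≈ -0.59966)
p(L) = -5 (p(L) = -3 - 2*(11 - 10) = -3 - 2*1 = -3 - 2 = -5)
p(43) + a = -5 - 8773/14630 = -81923/14630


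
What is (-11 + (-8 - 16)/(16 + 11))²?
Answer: 11449/81 ≈ 141.35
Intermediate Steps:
(-11 + (-8 - 16)/(16 + 11))² = (-11 - 24/27)² = (-11 - 24*1/27)² = (-11 - 8/9)² = (-107/9)² = 11449/81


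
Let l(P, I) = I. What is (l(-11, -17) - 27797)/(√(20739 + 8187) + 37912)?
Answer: -527242184/718645409 + 41721*√3214/718645409 ≈ -0.73037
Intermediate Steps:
(l(-11, -17) - 27797)/(√(20739 + 8187) + 37912) = (-17 - 27797)/(√(20739 + 8187) + 37912) = -27814/(√28926 + 37912) = -27814/(3*√3214 + 37912) = -27814/(37912 + 3*√3214)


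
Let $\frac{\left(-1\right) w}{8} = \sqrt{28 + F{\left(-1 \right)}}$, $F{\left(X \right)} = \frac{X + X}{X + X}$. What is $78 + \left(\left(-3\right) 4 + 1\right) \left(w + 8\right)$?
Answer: $-10 + 88 \sqrt{29} \approx 463.89$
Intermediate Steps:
$F{\left(X \right)} = 1$ ($F{\left(X \right)} = \frac{2 X}{2 X} = 2 X \frac{1}{2 X} = 1$)
$w = - 8 \sqrt{29}$ ($w = - 8 \sqrt{28 + 1} = - 8 \sqrt{29} \approx -43.081$)
$78 + \left(\left(-3\right) 4 + 1\right) \left(w + 8\right) = 78 + \left(\left(-3\right) 4 + 1\right) \left(- 8 \sqrt{29} + 8\right) = 78 + \left(-12 + 1\right) \left(8 - 8 \sqrt{29}\right) = 78 - 11 \left(8 - 8 \sqrt{29}\right) = 78 - \left(88 - 88 \sqrt{29}\right) = -10 + 88 \sqrt{29}$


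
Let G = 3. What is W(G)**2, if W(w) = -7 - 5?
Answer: 144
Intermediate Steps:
W(w) = -12
W(G)**2 = (-12)**2 = 144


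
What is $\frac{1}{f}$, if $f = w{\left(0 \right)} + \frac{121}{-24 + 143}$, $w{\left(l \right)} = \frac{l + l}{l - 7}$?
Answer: $\frac{119}{121} \approx 0.98347$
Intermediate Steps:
$w{\left(l \right)} = \frac{2 l}{-7 + l}$
$f = \frac{121}{119}$ ($f = 2 \cdot 0 \frac{1}{-7 + 0} + \frac{121}{-24 + 143} = 2 \cdot 0 \frac{1}{-7} + \frac{121}{119} = 2 \cdot 0 \left(- \frac{1}{7}\right) + 121 \cdot \frac{1}{119} = 0 + \frac{121}{119} = \frac{121}{119} \approx 1.0168$)
$\frac{1}{f} = \frac{1}{\frac{121}{119}} = \frac{119}{121}$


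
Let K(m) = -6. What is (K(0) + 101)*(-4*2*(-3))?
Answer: 2280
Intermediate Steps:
(K(0) + 101)*(-4*2*(-3)) = (-6 + 101)*(-4*2*(-3)) = 95*(-8*(-3)) = 95*24 = 2280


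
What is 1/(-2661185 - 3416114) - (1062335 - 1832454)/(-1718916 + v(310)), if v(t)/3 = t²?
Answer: -4680244859197/8694281186184 ≈ -0.53831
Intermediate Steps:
v(t) = 3*t²
1/(-2661185 - 3416114) - (1062335 - 1832454)/(-1718916 + v(310)) = 1/(-2661185 - 3416114) - (1062335 - 1832454)/(-1718916 + 3*310²) = 1/(-6077299) - (-770119)/(-1718916 + 3*96100) = -1/6077299 - (-770119)/(-1718916 + 288300) = -1/6077299 - (-770119)/(-1430616) = -1/6077299 - (-770119)*(-1)/1430616 = -1/6077299 - 1*770119/1430616 = -1/6077299 - 770119/1430616 = -4680244859197/8694281186184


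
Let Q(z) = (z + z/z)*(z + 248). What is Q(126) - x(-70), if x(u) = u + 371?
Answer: 47197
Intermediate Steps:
x(u) = 371 + u
Q(z) = (1 + z)*(248 + z) (Q(z) = (z + 1)*(248 + z) = (1 + z)*(248 + z))
Q(126) - x(-70) = (248 + 126**2 + 249*126) - (371 - 70) = (248 + 15876 + 31374) - 1*301 = 47498 - 301 = 47197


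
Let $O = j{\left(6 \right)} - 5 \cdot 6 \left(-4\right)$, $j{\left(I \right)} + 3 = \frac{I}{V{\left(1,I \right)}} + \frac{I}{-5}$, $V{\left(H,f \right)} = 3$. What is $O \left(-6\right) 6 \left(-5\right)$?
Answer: $21204$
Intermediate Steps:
$j{\left(I \right)} = -3 + \frac{2 I}{15}$ ($j{\left(I \right)} = -3 + \left(\frac{I}{3} + \frac{I}{-5}\right) = -3 + \left(I \frac{1}{3} + I \left(- \frac{1}{5}\right)\right) = -3 + \left(\frac{I}{3} - \frac{I}{5}\right) = -3 + \frac{2 I}{15}$)
$O = \frac{589}{5}$ ($O = \left(-3 + \frac{2}{15} \cdot 6\right) - 5 \cdot 6 \left(-4\right) = \left(-3 + \frac{4}{5}\right) - 30 \left(-4\right) = - \frac{11}{5} - -120 = - \frac{11}{5} + 120 = \frac{589}{5} \approx 117.8$)
$O \left(-6\right) 6 \left(-5\right) = \frac{589 \left(-6\right) 6 \left(-5\right)}{5} = \frac{589 \left(\left(-36\right) \left(-5\right)\right)}{5} = \frac{589}{5} \cdot 180 = 21204$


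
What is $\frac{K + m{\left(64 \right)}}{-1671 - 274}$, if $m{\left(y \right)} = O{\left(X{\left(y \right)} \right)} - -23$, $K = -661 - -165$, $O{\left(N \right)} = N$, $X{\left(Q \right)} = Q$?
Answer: $\frac{409}{1945} \approx 0.21028$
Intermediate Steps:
$K = -496$ ($K = -661 + 165 = -496$)
$m{\left(y \right)} = 23 + y$ ($m{\left(y \right)} = y - -23 = y + 23 = 23 + y$)
$\frac{K + m{\left(64 \right)}}{-1671 - 274} = \frac{-496 + \left(23 + 64\right)}{-1671 - 274} = \frac{-496 + 87}{-1671 - 274} = - \frac{409}{-1671 - 274} = - \frac{409}{-1945} = \left(-409\right) \left(- \frac{1}{1945}\right) = \frac{409}{1945}$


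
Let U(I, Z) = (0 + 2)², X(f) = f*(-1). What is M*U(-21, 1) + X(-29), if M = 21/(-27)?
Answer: 233/9 ≈ 25.889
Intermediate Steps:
X(f) = -f
U(I, Z) = 4 (U(I, Z) = 2² = 4)
M = -7/9 (M = 21*(-1/27) = -7/9 ≈ -0.77778)
M*U(-21, 1) + X(-29) = -7/9*4 - 1*(-29) = -28/9 + 29 = 233/9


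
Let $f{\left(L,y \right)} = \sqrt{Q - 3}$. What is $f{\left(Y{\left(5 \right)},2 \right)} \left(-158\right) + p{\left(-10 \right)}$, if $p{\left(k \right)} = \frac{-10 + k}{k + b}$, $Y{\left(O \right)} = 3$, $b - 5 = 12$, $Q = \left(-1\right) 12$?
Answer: $- \frac{20}{7} - 158 i \sqrt{15} \approx -2.8571 - 611.93 i$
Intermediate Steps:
$Q = -12$
$b = 17$ ($b = 5 + 12 = 17$)
$f{\left(L,y \right)} = i \sqrt{15}$ ($f{\left(L,y \right)} = \sqrt{-12 - 3} = \sqrt{-15} = i \sqrt{15}$)
$p{\left(k \right)} = \frac{-10 + k}{17 + k}$ ($p{\left(k \right)} = \frac{-10 + k}{k + 17} = \frac{-10 + k}{17 + k}$)
$f{\left(Y{\left(5 \right)},2 \right)} \left(-158\right) + p{\left(-10 \right)} = i \sqrt{15} \left(-158\right) + \frac{-10 - 10}{17 - 10} = - 158 i \sqrt{15} + \frac{1}{7} \left(-20\right) = - 158 i \sqrt{15} - \frac{20}{7} = - \frac{20}{7} - 158 i \sqrt{15}$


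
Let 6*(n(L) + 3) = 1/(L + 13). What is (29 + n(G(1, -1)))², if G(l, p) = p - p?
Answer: 4116841/6084 ≈ 676.67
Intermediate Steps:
G(l, p) = 0
n(L) = -3 + 1/(6*(13 + L)) (n(L) = -3 + 1/(6*(L + 13)) = -3 + 1/(6*(13 + L)))
(29 + n(G(1, -1)))² = (29 + (-233 - 18*0)/(6*(13 + 0)))² = (29 + (⅙)*(-233 + 0)/13)² = (29 + (⅙)*(1/13)*(-233))² = (29 - 233/78)² = (2029/78)² = 4116841/6084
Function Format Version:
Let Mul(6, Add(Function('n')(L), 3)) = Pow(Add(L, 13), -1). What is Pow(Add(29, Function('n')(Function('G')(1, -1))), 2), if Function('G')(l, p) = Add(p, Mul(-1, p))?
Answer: Rational(4116841, 6084) ≈ 676.67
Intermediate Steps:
Function('G')(l, p) = 0
Function('n')(L) = Add(-3, Mul(Rational(1, 6), Pow(Add(13, L), -1))) (Function('n')(L) = Add(-3, Mul(Rational(1, 6), Pow(Add(L, 13), -1))) = Add(-3, Mul(Rational(1, 6), Pow(Add(13, L), -1))))
Pow(Add(29, Function('n')(Function('G')(1, -1))), 2) = Pow(Add(29, Mul(Rational(1, 6), Pow(Add(13, 0), -1), Add(-233, Mul(-18, 0)))), 2) = Pow(Add(29, Mul(Rational(1, 6), Pow(13, -1), Add(-233, 0))), 2) = Pow(Add(29, Mul(Rational(1, 6), Rational(1, 13), -233)), 2) = Pow(Add(29, Rational(-233, 78)), 2) = Pow(Rational(2029, 78), 2) = Rational(4116841, 6084)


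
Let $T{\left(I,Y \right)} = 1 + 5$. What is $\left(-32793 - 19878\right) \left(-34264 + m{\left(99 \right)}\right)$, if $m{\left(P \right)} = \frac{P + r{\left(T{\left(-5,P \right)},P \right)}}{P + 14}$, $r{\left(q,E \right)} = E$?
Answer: $\frac{203922834414}{113} \approx 1.8046 \cdot 10^{9}$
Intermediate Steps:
$T{\left(I,Y \right)} = 6$
$m{\left(P \right)} = \frac{2 P}{14 + P}$ ($m{\left(P \right)} = \frac{P + P}{P + 14} = \frac{2 P}{14 + P}$)
$\left(-32793 - 19878\right) \left(-34264 + m{\left(99 \right)}\right) = \left(-32793 - 19878\right) \left(-34264 + 2 \cdot 99 \frac{1}{14 + 99}\right) = - 52671 \left(-34264 + 2 \cdot 99 \cdot \frac{1}{113}\right) = - 52671 \left(-34264 + \frac{198}{113}\right) = \left(-52671\right) \left(- \frac{3871634}{113}\right) = \frac{203922834414}{113}$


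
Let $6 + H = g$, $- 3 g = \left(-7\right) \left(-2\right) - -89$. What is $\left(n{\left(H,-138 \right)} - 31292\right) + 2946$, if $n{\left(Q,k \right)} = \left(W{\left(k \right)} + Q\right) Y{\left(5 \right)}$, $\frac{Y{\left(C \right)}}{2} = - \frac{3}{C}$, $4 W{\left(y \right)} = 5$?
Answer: $- \frac{282991}{10} \approx -28299.0$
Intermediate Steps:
$W{\left(y \right)} = \frac{5}{4}$ ($W{\left(y \right)} = \frac{1}{4} \cdot 5 = \frac{5}{4}$)
$Y{\left(C \right)} = - \frac{6}{C}$ ($Y{\left(C \right)} = 2 \left(- \frac{3}{C}\right) = - \frac{6}{C}$)
$g = - \frac{103}{3}$ ($g = - \frac{\left(-7\right) \left(-2\right) - -89}{3} = - \frac{14 + 89}{3} = \left(- \frac{1}{3}\right) 103 = - \frac{103}{3} \approx -34.333$)
$H = - \frac{121}{3}$ ($H = -6 - \frac{103}{3} = - \frac{121}{3} \approx -40.333$)
$n{\left(Q,k \right)} = - \frac{3}{2} - \frac{6 Q}{5}$ ($n{\left(Q,k \right)} = \left(\frac{5}{4} + Q\right) \left(- \frac{6}{5}\right) = - \frac{3}{2} - \frac{6 Q}{5}$)
$\left(n{\left(H,-138 \right)} - 31292\right) + 2946 = \left(\left(- \frac{3}{2} - - \frac{242}{5}\right) - 31292\right) + 2946 = \left(\left(- \frac{3}{2} + \frac{242}{5}\right) - 31292\right) + 2946 = \left(\frac{469}{10} - 31292\right) + 2946 = - \frac{312451}{10} + 2946 = - \frac{282991}{10}$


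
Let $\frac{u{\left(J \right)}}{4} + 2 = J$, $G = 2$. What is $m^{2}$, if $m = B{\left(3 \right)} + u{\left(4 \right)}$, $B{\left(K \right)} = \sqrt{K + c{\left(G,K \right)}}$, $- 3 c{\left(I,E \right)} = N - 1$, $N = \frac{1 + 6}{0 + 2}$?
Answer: $\frac{\left(48 + \sqrt{78}\right)^{2}}{36} \approx 89.718$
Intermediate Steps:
$u{\left(J \right)} = -8 + 4 J$
$N = \frac{7}{2} \approx 3.5$
$c{\left(I,E \right)} = - \frac{5}{6}$ ($c{\left(I,E \right)} = - \frac{\frac{7}{2} - 1}{3} = \left(- \frac{1}{3}\right) \frac{5}{2} = - \frac{5}{6}$)
$B{\left(K \right)} = \sqrt{- \frac{5}{6} + K}$ ($B{\left(K \right)} = \sqrt{K - \frac{5}{6}} = \sqrt{- \frac{5}{6} + K}$)
$m = 8 + \frac{\sqrt{78}}{6}$ ($m = \frac{\sqrt{-30 + 36 \cdot 3}}{6} + \left(-8 + 4 \cdot 4\right) = \frac{\sqrt{-30 + 108}}{6} + \left(-8 + 16\right) = \frac{\sqrt{78}}{6} + 8 = 8 + \frac{\sqrt{78}}{6} \approx 9.472$)
$m^{2} = \left(8 + \frac{\sqrt{78}}{6}\right)^{2}$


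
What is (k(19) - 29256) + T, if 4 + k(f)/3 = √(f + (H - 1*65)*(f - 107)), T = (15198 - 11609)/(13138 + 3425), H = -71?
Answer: -484762295/16563 + 3*√11987 ≈ -28939.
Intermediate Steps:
T = 3589/16563 ≈ 0.21669
k(f) = -12 + 3*√(14552 - 135*f) (k(f) = -12 + 3*√(f + (-71 - 1*65)*(f - 107)) = -12 + 3*√(f + (-71 - 65)*(-107 + f)) = -12 + 3*√(f - 136*(-107 + f)) = -12 + 3*√(f + (14552 - 136*f)) = -12 + 3*√(14552 - 135*f))
(k(19) - 29256) + T = ((-12 + 3*√(14552 - 135*19)) - 29256) + 3589/16563 = ((-12 + 3*√(14552 - 2565)) - 29256) + 3589/16563 = ((-12 + 3*√11987) - 29256) + 3589/16563 = (-29268 + 3*√11987) + 3589/16563 = -484762295/16563 + 3*√11987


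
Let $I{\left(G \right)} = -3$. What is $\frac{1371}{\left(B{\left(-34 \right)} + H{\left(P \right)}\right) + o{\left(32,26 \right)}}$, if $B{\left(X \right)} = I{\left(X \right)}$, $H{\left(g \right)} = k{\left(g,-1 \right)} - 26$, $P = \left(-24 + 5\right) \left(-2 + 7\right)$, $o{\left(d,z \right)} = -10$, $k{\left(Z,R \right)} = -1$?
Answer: $- \frac{1371}{40} \approx -34.275$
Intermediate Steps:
$P = -95$ ($P = \left(-19\right) 5 = -95$)
$H{\left(g \right)} = -27$ ($H{\left(g \right)} = -1 - 26 = -27$)
$B{\left(X \right)} = -3$
$\frac{1371}{\left(B{\left(-34 \right)} + H{\left(P \right)}\right) + o{\left(32,26 \right)}} = \frac{1371}{\left(-3 - 27\right) - 10} = \frac{1371}{-30 - 10} = \frac{1371}{-40} = 1371 \left(- \frac{1}{40}\right) = - \frac{1371}{40}$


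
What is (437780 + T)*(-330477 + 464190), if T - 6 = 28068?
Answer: 62290735902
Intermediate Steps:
T = 28074 (T = 6 + 28068 = 28074)
(437780 + T)*(-330477 + 464190) = (437780 + 28074)*(-330477 + 464190) = 465854*133713 = 62290735902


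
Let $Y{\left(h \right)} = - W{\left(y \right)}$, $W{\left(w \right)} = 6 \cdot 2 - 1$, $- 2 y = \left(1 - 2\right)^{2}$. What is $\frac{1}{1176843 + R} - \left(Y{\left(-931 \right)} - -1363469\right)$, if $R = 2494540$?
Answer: $- \frac{5005776522413}{3671383} \approx -1.3635 \cdot 10^{6}$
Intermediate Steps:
$y = - \frac{1}{2}$ ($y = - \frac{\left(1 - 2\right)^{2}}{2} = - \frac{\left(-1\right)^{2}}{2} = \left(- \frac{1}{2}\right) 1 = - \frac{1}{2} \approx -0.5$)
$W{\left(w \right)} = 11$ ($W{\left(w \right)} = 12 - 1 = 11$)
$Y{\left(h \right)} = -11$ ($Y{\left(h \right)} = \left(-1\right) 11 = -11$)
$\frac{1}{1176843 + R} - \left(Y{\left(-931 \right)} - -1363469\right) = \frac{1}{1176843 + 2494540} - \left(-11 - -1363469\right) = \frac{1}{3671383} - \left(-11 + 1363469\right) = \frac{1}{3671383} - 1363458 = - \frac{5005776522413}{3671383}$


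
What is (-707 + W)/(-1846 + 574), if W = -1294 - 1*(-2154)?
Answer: -51/424 ≈ -0.12028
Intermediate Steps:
W = 860 (W = -1294 + 2154 = 860)
(-707 + W)/(-1846 + 574) = (-707 + 860)/(-1846 + 574) = 153/(-1272) = 153*(-1/1272) = -51/424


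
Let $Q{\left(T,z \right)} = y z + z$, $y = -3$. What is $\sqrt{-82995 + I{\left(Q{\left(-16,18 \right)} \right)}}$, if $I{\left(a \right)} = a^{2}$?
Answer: $i \sqrt{81699} \approx 285.83 i$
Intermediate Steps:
$Q{\left(T,z \right)} = - 2 z$ ($Q{\left(T,z \right)} = - 3 z + z = - 2 z$)
$\sqrt{-82995 + I{\left(Q{\left(-16,18 \right)} \right)}} = \sqrt{-82995 + \left(\left(-2\right) 18\right)^{2}} = \sqrt{-82995 + \left(-36\right)^{2}} = \sqrt{-82995 + 1296} = \sqrt{-81699} = i \sqrt{81699}$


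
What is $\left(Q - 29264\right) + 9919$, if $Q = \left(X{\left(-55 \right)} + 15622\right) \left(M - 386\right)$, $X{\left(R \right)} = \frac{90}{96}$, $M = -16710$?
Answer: $- \frac{534218169}{2} \approx -2.6711 \cdot 10^{8}$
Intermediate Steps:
$X{\left(R \right)} = \frac{15}{16}$ ($X{\left(R \right)} = 90 \cdot \frac{1}{96} = \frac{15}{16}$)
$Q = - \frac{534179479}{2}$ ($Q = \left(\frac{15}{16} + 15622\right) \left(-16710 - 386\right) = \frac{249967}{16} \left(-17096\right) = - \frac{534179479}{2} \approx -2.6709 \cdot 10^{8}$)
$\left(Q - 29264\right) + 9919 = \left(- \frac{534179479}{2} - 29264\right) + 9919 = - \frac{534238007}{2} + 9919 = - \frac{534218169}{2}$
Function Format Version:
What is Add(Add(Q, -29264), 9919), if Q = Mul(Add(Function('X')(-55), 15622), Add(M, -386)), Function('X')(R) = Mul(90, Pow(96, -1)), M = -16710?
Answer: Rational(-534218169, 2) ≈ -2.6711e+8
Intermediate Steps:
Function('X')(R) = Rational(15, 16) (Function('X')(R) = Mul(90, Rational(1, 96)) = Rational(15, 16))
Q = Rational(-534179479, 2) (Q = Mul(Add(Rational(15, 16), 15622), Add(-16710, -386)) = Mul(Rational(249967, 16), -17096) = Rational(-534179479, 2) ≈ -2.6709e+8)
Add(Add(Q, -29264), 9919) = Add(Add(Rational(-534179479, 2), -29264), 9919) = Add(Rational(-534238007, 2), 9919) = Rational(-534218169, 2)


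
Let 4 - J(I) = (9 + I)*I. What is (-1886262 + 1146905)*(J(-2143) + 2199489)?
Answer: 1754988790833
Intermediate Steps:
J(I) = 4 - I*(9 + I) (J(I) = 4 - (9 + I)*I = 4 - I*(9 + I))
(-1886262 + 1146905)*(J(-2143) + 2199489) = (-1886262 + 1146905)*((4 - 1*(-2143)² - 9*(-2143)) + 2199489) = -739357*((4 - 1*4592449 + 19287) + 2199489) = -739357*((4 - 4592449 + 19287) + 2199489) = -739357*(-4573158 + 2199489) = -739357*(-2373669) = 1754988790833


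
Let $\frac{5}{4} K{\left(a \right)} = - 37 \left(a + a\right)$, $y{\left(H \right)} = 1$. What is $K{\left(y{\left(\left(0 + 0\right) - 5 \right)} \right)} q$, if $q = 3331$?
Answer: $- \frac{985976}{5} \approx -1.972 \cdot 10^{5}$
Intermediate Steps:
$K{\left(a \right)} = - \frac{296 a}{5}$ ($K{\left(a \right)} = \frac{4 \left(- 37 \left(a + a\right)\right)}{5} = \frac{4 \left(- 37 \cdot 2 a\right)}{5} = \frac{4 \left(- 74 a\right)}{5} = - \frac{296 a}{5}$)
$K{\left(y{\left(\left(0 + 0\right) - 5 \right)} \right)} q = \left(- \frac{296}{5}\right) 1 \cdot 3331 = \left(- \frac{296}{5}\right) 3331 = - \frac{985976}{5}$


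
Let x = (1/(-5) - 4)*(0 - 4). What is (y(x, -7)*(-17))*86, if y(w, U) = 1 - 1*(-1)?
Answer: -2924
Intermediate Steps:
x = 84/5 (x = (-1/5 - 4)*(-4) = -21/5*(-4) = 84/5 ≈ 16.800)
y(w, U) = 2 (y(w, U) = 1 + 1 = 2)
(y(x, -7)*(-17))*86 = (2*(-17))*86 = -34*86 = -2924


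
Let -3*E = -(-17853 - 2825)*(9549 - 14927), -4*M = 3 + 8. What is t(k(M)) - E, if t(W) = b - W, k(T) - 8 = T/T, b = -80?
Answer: -111206551/3 ≈ -3.7069e+7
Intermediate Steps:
M = -11/4 (M = -(3 + 8)/4 = -1/4*11 = -11/4 ≈ -2.7500)
k(T) = 9 (k(T) = 8 + T/T = 8 + 1 = 9)
t(W) = -80 - W
E = 111206284/3 (E = -(-1)*(-17853 - 2825)*(9549 - 14927)/3 = -(-1)*(-20678*(-5378))/3 = -(-1)*111206284/3 = -1/3*(-111206284) = 111206284/3 ≈ 3.7069e+7)
t(k(M)) - E = (-80 - 1*9) - 1*111206284/3 = (-80 - 9) - 111206284/3 = -89 - 111206284/3 = -111206551/3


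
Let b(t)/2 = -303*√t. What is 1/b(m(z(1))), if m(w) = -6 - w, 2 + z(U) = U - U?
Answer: I/1212 ≈ 0.00082508*I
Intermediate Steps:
z(U) = -2 (z(U) = -2 + (U - U) = -2 + 0 = -2)
b(t) = -606*√t (b(t) = 2*(-303*√t) = -606*√t)
1/b(m(z(1))) = 1/(-606*√(-6 - 1*(-2))) = 1/(-606*√(-6 + 2)) = 1/(-1212*I) = I/1212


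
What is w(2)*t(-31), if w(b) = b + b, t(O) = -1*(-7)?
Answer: 28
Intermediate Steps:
t(O) = 7
w(b) = 2*b
w(2)*t(-31) = (2*2)*7 = 4*7 = 28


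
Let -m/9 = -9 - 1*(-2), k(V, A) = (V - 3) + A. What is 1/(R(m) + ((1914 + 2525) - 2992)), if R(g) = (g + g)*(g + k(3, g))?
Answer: 1/17323 ≈ 5.7727e-5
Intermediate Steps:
k(V, A) = -3 + A + V (k(V, A) = (-3 + V) + A = -3 + A + V)
m = 63 (m = -9*(-9 - 1*(-2)) = -9*(-9 + 2) = -9*(-7) = 63)
R(g) = 4*g² (R(g) = (g + g)*(g + (-3 + g + 3)) = (2*g)*(g + g) = (2*g)*(2*g) = 4*g²)
1/(R(m) + ((1914 + 2525) - 2992)) = 1/(4*63² + ((1914 + 2525) - 2992)) = 1/(4*3969 + (4439 - 2992)) = 1/(15876 + 1447) = 1/17323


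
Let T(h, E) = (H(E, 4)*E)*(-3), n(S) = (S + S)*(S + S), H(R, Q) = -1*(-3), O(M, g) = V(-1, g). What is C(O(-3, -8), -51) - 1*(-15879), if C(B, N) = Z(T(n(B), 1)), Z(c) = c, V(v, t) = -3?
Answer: 15870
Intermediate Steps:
O(M, g) = -3
H(R, Q) = 3
n(S) = 4*S**2 (n(S) = (2*S)*(2*S) = 4*S**2)
T(h, E) = -9*E (T(h, E) = (3*E)*(-3) = -9*E)
C(B, N) = -9 (C(B, N) = -9*1 = -9)
C(O(-3, -8), -51) - 1*(-15879) = -9 - 1*(-15879) = -9 + 15879 = 15870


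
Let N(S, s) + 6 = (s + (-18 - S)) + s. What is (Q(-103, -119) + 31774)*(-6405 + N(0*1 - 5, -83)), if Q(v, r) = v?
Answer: -208711890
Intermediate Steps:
N(S, s) = -24 - S + 2*s (N(S, s) = -6 + ((s + (-18 - S)) + s) = -6 + ((-18 + s - S) + s) = -6 + (-18 - S + 2*s) = -24 - S + 2*s)
(Q(-103, -119) + 31774)*(-6405 + N(0*1 - 5, -83)) = (-103 + 31774)*(-6405 + (-24 - (0*1 - 5) + 2*(-83))) = 31671*(-6405 + (-24 - (0 - 5) - 166)) = 31671*(-6405 + (-24 - 1*(-5) - 166)) = 31671*(-6405 + (-24 + 5 - 166)) = 31671*(-6405 - 185) = 31671*(-6590) = -208711890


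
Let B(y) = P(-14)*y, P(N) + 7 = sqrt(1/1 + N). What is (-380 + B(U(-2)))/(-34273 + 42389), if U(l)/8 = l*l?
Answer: -151/2029 + 8*I*sqrt(13)/2029 ≈ -0.074421 + 0.014216*I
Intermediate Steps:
U(l) = 8*l**2 (U(l) = 8*(l*l) = 8*l**2)
P(N) = -7 + sqrt(1 + N) (P(N) = -7 + sqrt(1/1 + N) = -7 + sqrt(1 + N))
B(y) = y*(-7 + I*sqrt(13)) (B(y) = (-7 + sqrt(1 - 14))*y = (-7 + sqrt(-13))*y = (-7 + I*sqrt(13))*y = y*(-7 + I*sqrt(13)))
(-380 + B(U(-2)))/(-34273 + 42389) = (-380 + (8*(-2)**2)*(-7 + I*sqrt(13)))/(-34273 + 42389) = (-380 + (8*4)*(-7 + I*sqrt(13)))/8116 = (-380 + 32*(-7 + I*sqrt(13)))*(1/8116) = (-380 + (-224 + 32*I*sqrt(13)))*(1/8116) = (-604 + 32*I*sqrt(13))*(1/8116) = -151/2029 + 8*I*sqrt(13)/2029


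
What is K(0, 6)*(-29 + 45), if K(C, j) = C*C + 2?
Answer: 32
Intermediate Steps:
K(C, j) = 2 + C**2 (K(C, j) = C**2 + 2 = 2 + C**2)
K(0, 6)*(-29 + 45) = (2 + 0**2)*(-29 + 45) = (2 + 0)*16 = 2*16 = 32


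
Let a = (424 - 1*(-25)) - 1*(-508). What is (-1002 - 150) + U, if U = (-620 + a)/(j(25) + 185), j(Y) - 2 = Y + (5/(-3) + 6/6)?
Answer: -729357/634 ≈ -1150.4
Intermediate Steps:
j(Y) = 4/3 + Y (j(Y) = 2 + (Y + (5/(-3) + 6/6)) = 2 + (Y + (5*(-1/3) + 6*(1/6))) = 2 + (Y + (-5/3 + 1)) = 2 + (Y - 2/3) = 2 + (-2/3 + Y) = 4/3 + Y)
a = 957 (a = (424 + 25) + 508 = 449 + 508 = 957)
U = 1011/634 (U = (-620 + 957)/((4/3 + 25) + 185) = 337/(79/3 + 185) = 337/(634/3) = 337*(3/634) = 1011/634 ≈ 1.5946)
(-1002 - 150) + U = (-1002 - 150) + 1011/634 = -1152 + 1011/634 = -729357/634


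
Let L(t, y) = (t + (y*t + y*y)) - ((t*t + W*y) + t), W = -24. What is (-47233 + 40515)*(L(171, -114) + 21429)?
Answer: 114515028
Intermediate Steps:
L(t, y) = y² - t² + 24*y + t*y (L(t, y) = (t + (y*t + y*y)) - ((t*t - 24*y) + t) = (t + (t*y + y²)) - ((t² - 24*y) + t) = (t + (y² + t*y)) - (t + t² - 24*y) = (t + y² + t*y) + (-t - t² + 24*y) = y² - t² + 24*y + t*y)
(-47233 + 40515)*(L(171, -114) + 21429) = (-47233 + 40515)*(((-114)² - 1*171² + 24*(-114) + 171*(-114)) + 21429) = -6718*((12996 - 1*29241 - 2736 - 19494) + 21429) = -6718*((12996 - 29241 - 2736 - 19494) + 21429) = -6718*(-38475 + 21429) = -6718*(-17046) = 114515028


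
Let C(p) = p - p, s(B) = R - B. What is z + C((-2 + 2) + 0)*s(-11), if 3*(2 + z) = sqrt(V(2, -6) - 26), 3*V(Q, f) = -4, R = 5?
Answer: -2 + I*sqrt(246)/9 ≈ -2.0 + 1.7427*I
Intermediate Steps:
V(Q, f) = -4/3 (V(Q, f) = (1/3)*(-4) = -4/3)
z = -2 + I*sqrt(246)/9 (z = -2 + sqrt(-4/3 - 26)/3 = -2 + sqrt(-82/3)/3 = -2 + (I*sqrt(246)/3)/3 = -2 + I*sqrt(246)/9 ≈ -2.0 + 1.7427*I)
s(B) = 5 - B
C(p) = 0
z + C((-2 + 2) + 0)*s(-11) = (-2 + I*sqrt(246)/9) + 0*(5 - 1*(-11)) = (-2 + I*sqrt(246)/9) + 0*(5 + 11) = (-2 + I*sqrt(246)/9) + 0*16 = (-2 + I*sqrt(246)/9) + 0 = -2 + I*sqrt(246)/9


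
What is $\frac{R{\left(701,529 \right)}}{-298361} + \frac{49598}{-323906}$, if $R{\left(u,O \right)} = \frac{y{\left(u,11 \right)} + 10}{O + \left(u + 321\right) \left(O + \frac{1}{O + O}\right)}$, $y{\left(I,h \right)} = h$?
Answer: $- \frac{302597918317889969}{1976153902323165026} \approx -0.15312$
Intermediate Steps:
$R{\left(u,O \right)} = \frac{21}{O + \left(321 + u\right) \left(O + \frac{1}{2 O}\right)}$ ($R{\left(u,O \right)} = \frac{11 + 10}{O + \left(u + 321\right) \left(O + \frac{1}{O + O}\right)} = \frac{21}{O + \left(321 + u\right) \left(O + \frac{1}{2 O}\right)}$)
$\frac{R{\left(701,529 \right)}}{-298361} + \frac{49598}{-323906} = \frac{42 \cdot 529 \frac{1}{321 + 701 + 644 \cdot 529^{2} + 2 \cdot 701 \cdot 529^{2}}}{-298361} + \frac{49598}{-323906} = 42 \cdot 529 \frac{1}{321 + 701 + 644 \cdot 279841 + 2 \cdot 701 \cdot 279841} \left(- \frac{1}{298361}\right) + 49598 \left(- \frac{1}{323906}\right) = 42 \cdot 529 \frac{1}{321 + 701 + 180217604 + 392337082} \left(- \frac{1}{298361}\right) - \frac{24799}{161953} = 42 \cdot 529 \cdot \frac{1}{572555708} \left(- \frac{1}{298361}\right) - \frac{24799}{161953} = \frac{11109}{286277854} \left(- \frac{1}{298361}\right) - \frac{24799}{161953} = - \frac{1587}{12202020971042} - \frac{24799}{161953} = - \frac{302597918317889969}{1976153902323165026}$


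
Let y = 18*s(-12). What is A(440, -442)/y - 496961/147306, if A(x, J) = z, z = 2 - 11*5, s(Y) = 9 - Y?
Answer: -16304873/4640139 ≈ -3.5139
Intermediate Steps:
y = 378 (y = 18*(9 - 1*(-12)) = 18*(9 + 12) = 18*21 = 378)
z = -53 (z = 2 - 55 = -53)
A(x, J) = -53
A(440, -442)/y - 496961/147306 = -53/378 - 496961/147306 = -16304873/4640139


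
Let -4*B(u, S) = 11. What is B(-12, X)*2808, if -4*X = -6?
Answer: -7722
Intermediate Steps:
X = 3/2 (X = -1/4*(-6) = 3/2 ≈ 1.5000)
B(u, S) = -11/4 (B(u, S) = -1/4*11 = -11/4)
B(-12, X)*2808 = -11/4*2808 = -7722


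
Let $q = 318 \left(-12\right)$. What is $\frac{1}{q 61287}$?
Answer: $- \frac{1}{233871192} \approx -4.2759 \cdot 10^{-9}$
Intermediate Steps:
$q = -3816$
$\frac{1}{q 61287} = \frac{1}{\left(-3816\right) 61287} = \left(- \frac{1}{3816}\right) \frac{1}{61287} = - \frac{1}{233871192}$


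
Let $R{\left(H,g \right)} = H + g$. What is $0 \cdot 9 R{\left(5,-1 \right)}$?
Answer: $0$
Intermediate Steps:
$0 \cdot 9 R{\left(5,-1 \right)} = 0 \cdot 9 \left(5 - 1\right) = 0 \cdot 4 = 0$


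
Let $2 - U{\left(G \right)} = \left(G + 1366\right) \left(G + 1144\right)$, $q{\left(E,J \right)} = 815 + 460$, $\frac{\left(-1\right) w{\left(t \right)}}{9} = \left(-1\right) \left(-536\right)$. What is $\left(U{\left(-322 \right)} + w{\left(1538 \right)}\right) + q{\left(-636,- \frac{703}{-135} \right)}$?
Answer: $-861715$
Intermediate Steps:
$w{\left(t \right)} = -4824$ ($w{\left(t \right)} = - 9 \left(\left(-1\right) \left(-536\right)\right) = \left(-9\right) 536 = -4824$)
$q{\left(E,J \right)} = 1275$
$U{\left(G \right)} = 2 - \left(1144 + G\right) \left(1366 + G\right)$ ($U{\left(G \right)} = 2 - \left(G + 1366\right) \left(G + 1144\right) = 2 - \left(1366 + G\right) \left(1144 + G\right) = 2 - \left(1144 + G\right) \left(1366 + G\right)$)
$\left(U{\left(-322 \right)} + w{\left(1538 \right)}\right) + q{\left(-636,- \frac{703}{-135} \right)} = \left(\left(-1562702 - \left(-322\right)^{2} - -808220\right) - 4824\right) + 1275 = \left(\left(-1562702 - 103684 + 808220\right) - 4824\right) + 1275 = \left(-858166 - 4824\right) + 1275 = -862990 + 1275 = -861715$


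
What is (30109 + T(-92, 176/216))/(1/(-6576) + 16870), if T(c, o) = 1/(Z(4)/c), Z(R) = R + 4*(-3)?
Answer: 198072408/110937119 ≈ 1.7854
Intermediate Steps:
Z(R) = -12 + R (Z(R) = R - 12 = -12 + R)
T(c, o) = -c/8 (T(c, o) = 1/((-12 + 4)/c) = 1/(-8/c) = -c/8)
(30109 + T(-92, 176/216))/(1/(-6576) + 16870) = (30109 - ⅛*(-92))/(1/(-6576) + 16870) = (30109 + 23/2)/(-1/6576 + 16870) = 60241/(2*(110937119/6576)) = (60241/2)*(6576/110937119) = 198072408/110937119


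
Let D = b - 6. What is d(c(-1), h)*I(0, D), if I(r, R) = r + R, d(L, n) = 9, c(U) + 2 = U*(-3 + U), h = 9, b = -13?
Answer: -171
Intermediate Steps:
c(U) = -2 + U*(-3 + U)
D = -19 (D = -13 - 6 = -19)
I(r, R) = R + r
d(c(-1), h)*I(0, D) = 9*(-19 + 0) = 9*(-19) = -171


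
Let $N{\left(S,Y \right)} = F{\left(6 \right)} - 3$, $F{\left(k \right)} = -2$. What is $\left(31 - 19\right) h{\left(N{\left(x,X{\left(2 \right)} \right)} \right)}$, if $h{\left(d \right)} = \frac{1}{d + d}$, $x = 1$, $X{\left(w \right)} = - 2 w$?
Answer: $- \frac{6}{5} \approx -1.2$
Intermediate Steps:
$N{\left(S,Y \right)} = -5$ ($N{\left(S,Y \right)} = -2 - 3 = -5$)
$h{\left(d \right)} = \frac{1}{2 d}$
$\left(31 - 19\right) h{\left(N{\left(x,X{\left(2 \right)} \right)} \right)} = \left(31 - 19\right) \frac{1}{2 \left(-5\right)} = 12 \cdot \frac{1}{2} \left(- \frac{1}{5}\right) = 12 \left(- \frac{1}{10}\right) = - \frac{6}{5}$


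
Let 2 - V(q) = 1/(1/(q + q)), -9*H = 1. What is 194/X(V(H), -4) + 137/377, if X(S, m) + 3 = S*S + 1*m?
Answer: -5901299/62959 ≈ -93.732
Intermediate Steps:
H = -1/9 (H = -1/9*1 = -1/9 ≈ -0.11111)
V(q) = 2 - 2*q (V(q) = 2 - 1/(1/(q + q)) = 2 - 1/(1/(2*q)) = 2 - 2*q)
X(S, m) = -3 + m + S**2 (X(S, m) = -3 + (S*S + 1*m) = -3 + (S**2 + m) = -3 + (m + S**2) = -3 + m + S**2)
194/X(V(H), -4) + 137/377 = 194/(-3 - 4 + (2 - 2*(-1/9))**2) + 137/377 = 194/(-3 - 4 + (2 + 2/9)**2) + 137*(1/377) = 194/(-3 - 4 + (20/9)**2) + 137/377 = 194/(-3 - 4 + 400/81) + 137/377 = 194/(-167/81) + 137/377 = 194*(-81/167) + 137/377 = -15714/167 + 137/377 = -5901299/62959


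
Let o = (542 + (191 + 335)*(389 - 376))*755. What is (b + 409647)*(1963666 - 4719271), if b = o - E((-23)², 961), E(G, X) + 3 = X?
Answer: -16480140951345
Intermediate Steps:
E(G, X) = -3 + X
o = 5571900 (o = (542 + 526*13)*755 = (542 + 6838)*755 = 7380*755 = 5571900)
b = 5570942 (b = 5571900 - (-3 + 961) = 5571900 - 1*958 = 5571900 - 958 = 5570942)
(b + 409647)*(1963666 - 4719271) = (5570942 + 409647)*(1963666 - 4719271) = 5980589*(-2755605) = -16480140951345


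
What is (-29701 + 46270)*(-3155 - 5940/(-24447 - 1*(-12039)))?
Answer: -4913122725/94 ≈ -5.2267e+7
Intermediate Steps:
(-29701 + 46270)*(-3155 - 5940/(-24447 - 1*(-12039))) = 16569*(-3155 - 5940/(-24447 + 12039)) = 16569*(-3155 - 5940/(-12408)) = 16569*(-3155 - 5940*(-1/12408)) = 16569*(-3155 + 45/94) = 16569*(-296525/94) = -4913122725/94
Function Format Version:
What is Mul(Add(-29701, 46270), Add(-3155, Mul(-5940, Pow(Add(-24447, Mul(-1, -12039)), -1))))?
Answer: Rational(-4913122725, 94) ≈ -5.2267e+7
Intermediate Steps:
Mul(Add(-29701, 46270), Add(-3155, Mul(-5940, Pow(Add(-24447, Mul(-1, -12039)), -1)))) = Mul(16569, Add(-3155, Mul(-5940, Pow(Add(-24447, 12039), -1)))) = Mul(16569, Add(-3155, Mul(-5940, Pow(-12408, -1)))) = Mul(16569, Add(-3155, Mul(-5940, Rational(-1, 12408)))) = Mul(16569, Add(-3155, Rational(45, 94))) = Mul(16569, Rational(-296525, 94)) = Rational(-4913122725, 94)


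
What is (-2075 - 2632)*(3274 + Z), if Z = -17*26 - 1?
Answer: -13325517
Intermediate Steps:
Z = -443 (Z = -442 - 1 = -443)
(-2075 - 2632)*(3274 + Z) = (-2075 - 2632)*(3274 - 443) = -4707*2831 = -13325517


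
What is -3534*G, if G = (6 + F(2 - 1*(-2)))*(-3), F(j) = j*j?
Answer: 233244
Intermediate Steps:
F(j) = j**2
G = -66 (G = (6 + (2 - 1*(-2))**2)*(-3) = (6 + (2 + 2)**2)*(-3) = (6 + 4**2)*(-3) = (6 + 16)*(-3) = 22*(-3) = -66)
-3534*G = -3534*(-66) = 233244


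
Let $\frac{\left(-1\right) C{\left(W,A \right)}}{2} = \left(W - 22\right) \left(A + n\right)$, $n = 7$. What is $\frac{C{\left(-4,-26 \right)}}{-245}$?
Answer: $\frac{988}{245} \approx 4.0327$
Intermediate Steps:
$C{\left(W,A \right)} = - 2 \left(-22 + W\right) \left(7 + A\right)$ ($C{\left(W,A \right)} = - 2 \left(W - 22\right) \left(A + 7\right) = - 2 \left(-22 + W\right) \left(7 + A\right)$)
$\frac{C{\left(-4,-26 \right)}}{-245} = \frac{308 - -56 + 44 \left(-26\right) - \left(-52\right) \left(-4\right)}{-245} = \left(308 + 56 - 1144 - 208\right) \left(- \frac{1}{245}\right) = \left(-988\right) \left(- \frac{1}{245}\right) = \frac{988}{245}$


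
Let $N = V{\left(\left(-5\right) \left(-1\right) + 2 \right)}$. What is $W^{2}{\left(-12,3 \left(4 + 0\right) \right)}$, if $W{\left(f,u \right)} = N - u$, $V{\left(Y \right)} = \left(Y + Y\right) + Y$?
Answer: $81$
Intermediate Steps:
$V{\left(Y \right)} = 3 Y$ ($V{\left(Y \right)} = 2 Y + Y = 3 Y$)
$N = 21$ ($N = 3 \left(\left(-5\right) \left(-1\right) + 2\right) = 3 \left(5 + 2\right) = 3 \cdot 7 = 21$)
$W{\left(f,u \right)} = 21 - u$
$W^{2}{\left(-12,3 \left(4 + 0\right) \right)} = \left(21 - 3 \left(4 + 0\right)\right)^{2} = \left(21 - 3 \cdot 4\right)^{2} = \left(21 - 12\right)^{2} = 9^{2} = 81$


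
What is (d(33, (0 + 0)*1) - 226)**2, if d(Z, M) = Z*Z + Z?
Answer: 802816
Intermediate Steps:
d(Z, M) = Z + Z**2 (d(Z, M) = Z**2 + Z = Z + Z**2)
(d(33, (0 + 0)*1) - 226)**2 = (33*(1 + 33) - 226)**2 = (33*34 - 226)**2 = (1122 - 226)**2 = 896**2 = 802816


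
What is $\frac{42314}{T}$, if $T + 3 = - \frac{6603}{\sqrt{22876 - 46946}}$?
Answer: $- \frac{1018497980}{14605413} - \frac{93133114 i \sqrt{24070}}{14605413} \approx -69.734 - 989.3 i$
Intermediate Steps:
$T = -3 + \frac{6603 i \sqrt{24070}}{24070}$ ($T = -3 - \frac{6603}{\sqrt{22876 - 46946}} = -3 - \frac{6603}{\sqrt{-24070}} = -3 - \frac{6603}{i \sqrt{24070}} = -3 - 6603 \left(- \frac{i \sqrt{24070}}{24070}\right) = -3 + \frac{6603 i \sqrt{24070}}{24070} \approx -3.0 + 42.56 i$)
$\frac{42314}{T} = \frac{42314}{-3 + \frac{6603 i \sqrt{24070}}{24070}}$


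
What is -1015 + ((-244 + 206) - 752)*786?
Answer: -621955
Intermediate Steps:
-1015 + ((-244 + 206) - 752)*786 = -1015 + (-38 - 752)*786 = -1015 - 790*786 = -1015 - 620940 = -621955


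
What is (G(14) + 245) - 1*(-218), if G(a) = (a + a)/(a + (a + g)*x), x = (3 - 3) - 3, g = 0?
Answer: 462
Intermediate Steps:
x = -3 (x = 0 - 3 = -3)
G(a) = -1 (G(a) = (a + a)/(a + (a + 0)*(-3)) = (2*a)/(a + a*(-3)) = (2*a)/(a - 3*a) = (2*a)/((-2*a)) = (2*a)*(-1/(2*a)) = -1)
(G(14) + 245) - 1*(-218) = (-1 + 245) - 1*(-218) = 244 + 218 = 462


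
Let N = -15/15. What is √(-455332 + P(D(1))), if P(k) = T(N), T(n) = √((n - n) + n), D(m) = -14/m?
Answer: √(-455332 + I) ≈ 0.e-3 + 674.78*I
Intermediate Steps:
N = -1 (N = -15*1/15 = -1)
T(n) = √n (T(n) = √(0 + n) = √n)
P(k) = I (P(k) = √(-1) = I)
√(-455332 + P(D(1))) = √(-455332 + I)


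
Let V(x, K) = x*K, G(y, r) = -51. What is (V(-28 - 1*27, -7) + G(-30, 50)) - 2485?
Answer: -2151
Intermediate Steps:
V(x, K) = K*x
(V(-28 - 1*27, -7) + G(-30, 50)) - 2485 = (-7*(-28 - 1*27) - 51) - 2485 = (-7*(-28 - 27) - 51) - 2485 = (-7*(-55) - 51) - 2485 = (385 - 51) - 2485 = 334 - 2485 = -2151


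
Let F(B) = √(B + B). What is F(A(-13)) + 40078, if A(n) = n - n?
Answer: 40078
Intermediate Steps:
A(n) = 0
F(B) = √2*√B (F(B) = √(2*B) = √2*√B)
F(A(-13)) + 40078 = √2*√0 + 40078 = √2*0 + 40078 = 0 + 40078 = 40078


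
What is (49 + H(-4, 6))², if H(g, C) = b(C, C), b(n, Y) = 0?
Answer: 2401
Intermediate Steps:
H(g, C) = 0
(49 + H(-4, 6))² = (49 + 0)² = 49² = 2401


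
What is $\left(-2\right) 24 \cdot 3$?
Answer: $-144$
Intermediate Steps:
$\left(-2\right) 24 \cdot 3 = \left(-48\right) 3 = -144$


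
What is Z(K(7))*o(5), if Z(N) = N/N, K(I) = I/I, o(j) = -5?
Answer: -5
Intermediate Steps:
K(I) = 1
Z(N) = 1
Z(K(7))*o(5) = 1*(-5) = -5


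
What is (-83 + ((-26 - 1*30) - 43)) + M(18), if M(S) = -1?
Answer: -183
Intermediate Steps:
(-83 + ((-26 - 1*30) - 43)) + M(18) = (-83 + ((-26 - 1*30) - 43)) - 1 = (-83 + ((-26 - 30) - 43)) - 1 = (-83 + (-56 - 43)) - 1 = (-83 - 99) - 1 = -182 - 1 = -183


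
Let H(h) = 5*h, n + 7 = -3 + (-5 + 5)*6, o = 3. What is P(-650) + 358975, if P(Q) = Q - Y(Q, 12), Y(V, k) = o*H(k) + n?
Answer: 358155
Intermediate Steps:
n = -10 (n = -7 + (-3 + (-5 + 5)*6) = -7 + (-3 + 0*6) = -7 + (-3 + 0) = -7 - 3 = -10)
Y(V, k) = -10 + 15*k (Y(V, k) = 3*(5*k) - 10 = 15*k - 10 = -10 + 15*k)
P(Q) = -170 + Q (P(Q) = Q - (-10 + 15*12) = Q - (-10 + 180) = Q - 1*170 = Q - 170 = -170 + Q)
P(-650) + 358975 = (-170 - 650) + 358975 = -820 + 358975 = 358155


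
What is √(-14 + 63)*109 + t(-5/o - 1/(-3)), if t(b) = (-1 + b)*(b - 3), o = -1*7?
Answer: 336442/441 ≈ 762.91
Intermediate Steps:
o = -7
t(b) = (-1 + b)*(-3 + b)
√(-14 + 63)*109 + t(-5/o - 1/(-3)) = √(-14 + 63)*109 + (3 + (-5/(-7) - 1/(-3))² - 4*(-5/(-7) - 1/(-3))) = √49*109 + (3 + (-5*(-⅐) - 1*(-⅓))² - 4*(-5*(-⅐) - 1*(-⅓))) = 7*109 + (3 + (5/7 + ⅓)² - 4*(5/7 + ⅓)) = 763 + (3 + (22/21)² - 4*22/21) = 763 + (3 + 484/441 - 88/21) = 763 - 41/441 = 336442/441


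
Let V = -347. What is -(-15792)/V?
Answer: -15792/347 ≈ -45.510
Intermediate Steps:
-(-15792)/V = -(-15792)/(-347) = -(-15792)*(-1)/347 = -168*94/347 = -15792/347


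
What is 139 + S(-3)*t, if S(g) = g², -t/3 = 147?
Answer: -3830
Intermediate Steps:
t = -441 (t = -3*147 = -441)
139 + S(-3)*t = 139 + (-3)²*(-441) = 139 + 9*(-441) = 139 - 3969 = -3830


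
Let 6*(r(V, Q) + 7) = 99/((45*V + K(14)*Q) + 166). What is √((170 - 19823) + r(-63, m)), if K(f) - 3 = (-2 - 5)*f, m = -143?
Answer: 19*I*√6489381886/10916 ≈ 140.21*I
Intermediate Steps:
K(f) = 3 - 7*f (K(f) = 3 + (-2 - 5)*f = 3 - 7*f)
r(V, Q) = -7 + 33/(2*(166 - 95*Q + 45*V)) (r(V, Q) = -7 + (99/((45*V + (3 - 7*14)*Q) + 166))/6 = -7 + (99/((45*V + (3 - 98)*Q) + 166))/6 = -7 + (99/((45*V - 95*Q) + 166))/6 = -7 + (99/((-95*Q + 45*V) + 166))/6 = -7 + (99/(166 - 95*Q + 45*V))/6 = -7 + 33/(2*(166 - 95*Q + 45*V)))
√((170 - 19823) + r(-63, m)) = √((170 - 19823) + (-2291 - 630*(-63) + 1330*(-143))/(2*(166 - 95*(-143) + 45*(-63)))) = √(-19653 + (-2291 + 39690 - 190190)/(2*(166 + 13585 - 2835))) = √(-19653 + (½)*(-152791)/10916) = √(-19653 + (½)*(1/10916)*(-152791)) = √(-19653 - 152791/21832) = √(-429217087/21832) = 19*I*√6489381886/10916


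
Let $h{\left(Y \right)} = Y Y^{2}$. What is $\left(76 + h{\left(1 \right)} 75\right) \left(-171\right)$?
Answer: $-25821$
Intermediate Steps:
$h{\left(Y \right)} = Y^{3}$
$\left(76 + h{\left(1 \right)} 75\right) \left(-171\right) = \left(76 + 1^{3} \cdot 75\right) \left(-171\right) = \left(76 + 1 \cdot 75\right) \left(-171\right) = \left(76 + 75\right) \left(-171\right) = 151 \left(-171\right) = -25821$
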